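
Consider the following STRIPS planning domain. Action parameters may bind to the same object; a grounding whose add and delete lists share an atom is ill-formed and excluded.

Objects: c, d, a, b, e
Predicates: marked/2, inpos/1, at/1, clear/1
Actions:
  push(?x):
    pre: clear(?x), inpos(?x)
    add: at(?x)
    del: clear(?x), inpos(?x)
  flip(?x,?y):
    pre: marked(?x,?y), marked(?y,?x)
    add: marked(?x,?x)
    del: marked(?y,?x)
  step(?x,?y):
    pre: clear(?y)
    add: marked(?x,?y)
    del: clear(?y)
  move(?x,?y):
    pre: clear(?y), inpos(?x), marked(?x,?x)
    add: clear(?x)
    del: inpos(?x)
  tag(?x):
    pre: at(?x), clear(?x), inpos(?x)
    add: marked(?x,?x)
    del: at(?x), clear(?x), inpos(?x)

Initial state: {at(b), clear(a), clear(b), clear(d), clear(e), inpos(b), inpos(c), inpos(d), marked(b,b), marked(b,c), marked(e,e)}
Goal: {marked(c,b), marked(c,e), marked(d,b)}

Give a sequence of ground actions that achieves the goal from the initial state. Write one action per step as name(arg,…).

1. step(c,b)  →  {at(b), clear(a), clear(d), clear(e), inpos(b), inpos(c), inpos(d), marked(b,b), marked(b,c), marked(c,b), marked(e,e)}
2. step(c,e)  →  {at(b), clear(a), clear(d), inpos(b), inpos(c), inpos(d), marked(b,b), marked(b,c), marked(c,b), marked(c,e), marked(e,e)}
3. move(b,d)  →  {at(b), clear(a), clear(b), clear(d), inpos(c), inpos(d), marked(b,b), marked(b,c), marked(c,b), marked(c,e), marked(e,e)}
4. step(d,b)  →  {at(b), clear(a), clear(d), inpos(c), inpos(d), marked(b,b), marked(b,c), marked(c,b), marked(c,e), marked(d,b), marked(e,e)}

step(c,b); step(c,e); move(b,d); step(d,b)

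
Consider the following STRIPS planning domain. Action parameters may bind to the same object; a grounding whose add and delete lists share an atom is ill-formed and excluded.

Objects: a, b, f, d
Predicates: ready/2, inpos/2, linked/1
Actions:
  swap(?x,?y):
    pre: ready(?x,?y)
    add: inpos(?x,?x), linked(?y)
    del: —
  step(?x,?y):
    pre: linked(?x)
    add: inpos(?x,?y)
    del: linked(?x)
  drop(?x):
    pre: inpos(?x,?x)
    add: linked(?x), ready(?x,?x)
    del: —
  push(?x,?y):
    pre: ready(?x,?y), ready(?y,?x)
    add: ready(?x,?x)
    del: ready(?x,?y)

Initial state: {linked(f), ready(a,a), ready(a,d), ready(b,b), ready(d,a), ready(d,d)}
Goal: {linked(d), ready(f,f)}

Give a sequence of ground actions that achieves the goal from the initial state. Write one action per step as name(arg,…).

swap(a,d); step(f,f); drop(f)

1. swap(a,d)  →  {inpos(a,a), linked(d), linked(f), ready(a,a), ready(a,d), ready(b,b), ready(d,a), ready(d,d)}
2. step(f,f)  →  {inpos(a,a), inpos(f,f), linked(d), ready(a,a), ready(a,d), ready(b,b), ready(d,a), ready(d,d)}
3. drop(f)  →  {inpos(a,a), inpos(f,f), linked(d), linked(f), ready(a,a), ready(a,d), ready(b,b), ready(d,a), ready(d,d), ready(f,f)}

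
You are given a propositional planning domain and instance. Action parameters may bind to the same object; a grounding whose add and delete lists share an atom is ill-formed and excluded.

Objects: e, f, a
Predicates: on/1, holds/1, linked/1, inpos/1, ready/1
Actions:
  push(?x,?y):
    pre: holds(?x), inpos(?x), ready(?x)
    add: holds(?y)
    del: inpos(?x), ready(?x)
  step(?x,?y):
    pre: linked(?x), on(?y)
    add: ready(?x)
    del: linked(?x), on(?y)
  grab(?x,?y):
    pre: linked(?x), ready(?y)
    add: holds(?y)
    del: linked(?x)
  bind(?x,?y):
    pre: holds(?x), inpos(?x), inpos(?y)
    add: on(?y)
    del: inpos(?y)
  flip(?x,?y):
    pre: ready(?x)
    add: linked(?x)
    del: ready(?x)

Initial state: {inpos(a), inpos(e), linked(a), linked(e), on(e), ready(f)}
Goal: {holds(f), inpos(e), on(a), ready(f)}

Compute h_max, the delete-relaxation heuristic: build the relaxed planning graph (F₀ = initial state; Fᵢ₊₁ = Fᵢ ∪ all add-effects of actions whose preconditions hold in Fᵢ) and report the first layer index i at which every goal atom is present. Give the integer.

3

F0 = init (6 atoms)
F1 = F0 ∪ {holds(f), linked(f), ready(a), ready(e)}  (10 atoms)
F2 = F1 ∪ {holds(a), holds(e)}  (12 atoms)
F3 = F2 ∪ {on(a)}  (13 atoms)
goal ⊆ F3  ⇒  h_max = 3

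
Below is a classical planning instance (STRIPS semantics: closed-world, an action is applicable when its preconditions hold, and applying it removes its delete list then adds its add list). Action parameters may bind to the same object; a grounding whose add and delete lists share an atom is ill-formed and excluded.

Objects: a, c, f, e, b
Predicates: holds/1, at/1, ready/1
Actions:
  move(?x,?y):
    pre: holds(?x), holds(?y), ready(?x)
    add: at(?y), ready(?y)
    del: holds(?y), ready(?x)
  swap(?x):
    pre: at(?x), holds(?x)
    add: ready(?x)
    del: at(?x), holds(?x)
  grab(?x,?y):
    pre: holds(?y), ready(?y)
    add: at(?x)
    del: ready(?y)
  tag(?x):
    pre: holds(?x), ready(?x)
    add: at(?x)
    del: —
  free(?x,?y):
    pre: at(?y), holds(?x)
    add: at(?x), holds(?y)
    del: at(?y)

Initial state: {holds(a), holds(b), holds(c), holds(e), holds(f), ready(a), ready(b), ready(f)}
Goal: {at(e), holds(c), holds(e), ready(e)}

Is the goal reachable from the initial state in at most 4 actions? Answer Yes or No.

Yes

1. move(a,e)  →  {at(e), holds(a), holds(b), holds(c), holds(f), ready(b), ready(e), ready(f)}
2. free(a,e)  →  {at(a), holds(a), holds(b), holds(c), holds(e), holds(f), ready(b), ready(e), ready(f)}
3. grab(e,f)  →  {at(a), at(e), holds(a), holds(b), holds(c), holds(e), holds(f), ready(b), ready(e)}
optimal plan length = 3; 3 ≤ 4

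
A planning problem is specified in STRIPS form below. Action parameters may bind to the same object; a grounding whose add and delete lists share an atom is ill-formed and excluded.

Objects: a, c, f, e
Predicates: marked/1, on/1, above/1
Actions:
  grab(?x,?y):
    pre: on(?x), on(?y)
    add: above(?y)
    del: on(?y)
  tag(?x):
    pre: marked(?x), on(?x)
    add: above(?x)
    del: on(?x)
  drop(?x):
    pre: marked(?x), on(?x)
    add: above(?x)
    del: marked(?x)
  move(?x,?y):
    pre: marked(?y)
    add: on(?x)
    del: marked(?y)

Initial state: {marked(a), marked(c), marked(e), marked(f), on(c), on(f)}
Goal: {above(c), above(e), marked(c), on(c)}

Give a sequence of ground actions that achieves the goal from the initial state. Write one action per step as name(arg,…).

grab(c,c); move(c,a); move(e,f); grab(c,e)

1. grab(c,c)  →  {above(c), marked(a), marked(c), marked(e), marked(f), on(f)}
2. move(c,a)  →  {above(c), marked(c), marked(e), marked(f), on(c), on(f)}
3. move(e,f)  →  {above(c), marked(c), marked(e), on(c), on(e), on(f)}
4. grab(c,e)  →  {above(c), above(e), marked(c), marked(e), on(c), on(f)}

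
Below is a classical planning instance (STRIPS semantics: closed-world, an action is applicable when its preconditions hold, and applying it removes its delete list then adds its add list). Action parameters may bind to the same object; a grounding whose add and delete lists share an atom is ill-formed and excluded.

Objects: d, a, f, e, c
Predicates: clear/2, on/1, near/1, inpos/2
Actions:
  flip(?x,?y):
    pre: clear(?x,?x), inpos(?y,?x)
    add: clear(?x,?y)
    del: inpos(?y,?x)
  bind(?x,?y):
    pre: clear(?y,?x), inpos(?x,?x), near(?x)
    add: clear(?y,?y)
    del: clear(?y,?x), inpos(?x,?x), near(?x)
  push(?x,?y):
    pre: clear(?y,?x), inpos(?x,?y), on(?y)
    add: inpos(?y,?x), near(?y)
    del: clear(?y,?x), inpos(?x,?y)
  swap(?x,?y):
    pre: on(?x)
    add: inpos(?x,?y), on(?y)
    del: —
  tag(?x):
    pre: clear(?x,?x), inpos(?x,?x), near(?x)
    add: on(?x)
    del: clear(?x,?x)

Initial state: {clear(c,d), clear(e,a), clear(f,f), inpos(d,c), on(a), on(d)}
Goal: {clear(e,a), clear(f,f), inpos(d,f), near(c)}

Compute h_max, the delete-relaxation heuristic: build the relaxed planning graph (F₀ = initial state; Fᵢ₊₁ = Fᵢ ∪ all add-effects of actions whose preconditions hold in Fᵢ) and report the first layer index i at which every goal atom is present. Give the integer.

2

F0 = init (6 atoms)
F1 = F0 ∪ {inpos(a,a), inpos(a,c), inpos(a,d), inpos(a,e), inpos(a,f), inpos(d,a), inpos(d,d), inpos(d,e), inpos(d,f), on(c), on(e), on(f)}  (18 atoms)
F2 = F1 ∪ {clear(f,a), clear(f,d), inpos(c,a), inpos(c,c), inpos(c,d), inpos(c,e), inpos(c,f), inpos(e,a), inpos(e,c), inpos(e,d), inpos(e,e), inpos(e,f), inpos(f,a), inpos(f,c), inpos(f,d), inpos(f,e), inpos(f,f), near(c), near(e)}  (37 atoms)
goal ⊆ F2  ⇒  h_max = 2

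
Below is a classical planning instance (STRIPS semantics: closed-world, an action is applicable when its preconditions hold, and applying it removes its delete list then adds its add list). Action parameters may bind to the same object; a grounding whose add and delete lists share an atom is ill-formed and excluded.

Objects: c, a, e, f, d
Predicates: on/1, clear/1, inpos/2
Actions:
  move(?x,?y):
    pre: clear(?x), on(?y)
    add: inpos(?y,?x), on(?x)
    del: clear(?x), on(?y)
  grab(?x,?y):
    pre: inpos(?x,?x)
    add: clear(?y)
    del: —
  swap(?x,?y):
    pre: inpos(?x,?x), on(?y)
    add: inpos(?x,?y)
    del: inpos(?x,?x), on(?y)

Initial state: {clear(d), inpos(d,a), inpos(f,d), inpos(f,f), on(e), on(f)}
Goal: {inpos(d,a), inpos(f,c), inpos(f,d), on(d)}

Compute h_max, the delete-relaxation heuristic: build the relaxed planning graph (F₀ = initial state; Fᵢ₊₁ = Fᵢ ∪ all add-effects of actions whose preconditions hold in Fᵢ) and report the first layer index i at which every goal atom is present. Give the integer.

F0 = init (6 atoms)
F1 = F0 ∪ {clear(a), clear(c), clear(e), clear(f), inpos(e,d), inpos(f,e), on(d)}  (13 atoms)
F2 = F1 ∪ {inpos(d,c), inpos(d,e), inpos(d,f), inpos(e,a), inpos(e,c), inpos(e,f), inpos(f,a), inpos(f,c), on(a), on(c)}  (23 atoms)
goal ⊆ F2  ⇒  h_max = 2

2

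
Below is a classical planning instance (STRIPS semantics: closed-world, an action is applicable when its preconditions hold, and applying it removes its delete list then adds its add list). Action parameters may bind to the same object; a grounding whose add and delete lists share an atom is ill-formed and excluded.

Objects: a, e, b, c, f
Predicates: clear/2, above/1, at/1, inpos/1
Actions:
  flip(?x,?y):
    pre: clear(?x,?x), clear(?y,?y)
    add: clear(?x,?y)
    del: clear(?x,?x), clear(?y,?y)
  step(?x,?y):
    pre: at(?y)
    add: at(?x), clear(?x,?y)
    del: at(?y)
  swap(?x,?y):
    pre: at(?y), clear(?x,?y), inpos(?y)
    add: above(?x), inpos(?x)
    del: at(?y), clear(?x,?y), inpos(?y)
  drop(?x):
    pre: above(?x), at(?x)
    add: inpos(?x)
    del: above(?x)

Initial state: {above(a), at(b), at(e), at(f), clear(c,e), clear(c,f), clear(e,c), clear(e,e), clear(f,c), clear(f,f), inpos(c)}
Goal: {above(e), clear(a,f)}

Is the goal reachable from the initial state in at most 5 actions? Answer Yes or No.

1. step(a,f)  →  {above(a), at(a), at(b), at(e), clear(a,f), clear(c,e), clear(c,f), clear(e,c), clear(e,e), clear(f,c), clear(f,f), inpos(c)}
2. step(c,a)  →  {above(a), at(b), at(c), at(e), clear(a,f), clear(c,a), clear(c,e), clear(c,f), clear(e,c), clear(e,e), clear(f,c), clear(f,f), inpos(c)}
3. swap(e,c)  →  {above(a), above(e), at(b), at(e), clear(a,f), clear(c,a), clear(c,e), clear(c,f), clear(e,e), clear(f,c), clear(f,f), inpos(e)}
optimal plan length = 3; 3 ≤ 5

Yes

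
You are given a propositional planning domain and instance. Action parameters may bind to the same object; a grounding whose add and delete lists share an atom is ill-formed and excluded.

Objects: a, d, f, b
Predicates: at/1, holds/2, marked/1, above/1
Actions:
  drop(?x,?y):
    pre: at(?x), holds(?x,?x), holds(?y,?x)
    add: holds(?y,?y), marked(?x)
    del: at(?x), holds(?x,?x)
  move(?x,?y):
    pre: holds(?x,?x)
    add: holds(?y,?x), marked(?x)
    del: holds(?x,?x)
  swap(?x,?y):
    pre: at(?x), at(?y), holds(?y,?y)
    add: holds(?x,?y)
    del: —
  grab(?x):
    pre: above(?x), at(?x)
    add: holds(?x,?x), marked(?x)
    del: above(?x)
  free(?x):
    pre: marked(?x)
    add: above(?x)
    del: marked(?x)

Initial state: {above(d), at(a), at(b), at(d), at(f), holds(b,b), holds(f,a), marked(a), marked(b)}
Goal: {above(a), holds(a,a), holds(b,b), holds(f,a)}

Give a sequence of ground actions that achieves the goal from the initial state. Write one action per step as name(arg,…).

1. free(a)  →  {above(a), above(d), at(a), at(b), at(d), at(f), holds(b,b), holds(f,a), marked(b)}
2. grab(a)  →  {above(d), at(a), at(b), at(d), at(f), holds(a,a), holds(b,b), holds(f,a), marked(a), marked(b)}
3. free(a)  →  {above(a), above(d), at(a), at(b), at(d), at(f), holds(a,a), holds(b,b), holds(f,a), marked(b)}

free(a); grab(a); free(a)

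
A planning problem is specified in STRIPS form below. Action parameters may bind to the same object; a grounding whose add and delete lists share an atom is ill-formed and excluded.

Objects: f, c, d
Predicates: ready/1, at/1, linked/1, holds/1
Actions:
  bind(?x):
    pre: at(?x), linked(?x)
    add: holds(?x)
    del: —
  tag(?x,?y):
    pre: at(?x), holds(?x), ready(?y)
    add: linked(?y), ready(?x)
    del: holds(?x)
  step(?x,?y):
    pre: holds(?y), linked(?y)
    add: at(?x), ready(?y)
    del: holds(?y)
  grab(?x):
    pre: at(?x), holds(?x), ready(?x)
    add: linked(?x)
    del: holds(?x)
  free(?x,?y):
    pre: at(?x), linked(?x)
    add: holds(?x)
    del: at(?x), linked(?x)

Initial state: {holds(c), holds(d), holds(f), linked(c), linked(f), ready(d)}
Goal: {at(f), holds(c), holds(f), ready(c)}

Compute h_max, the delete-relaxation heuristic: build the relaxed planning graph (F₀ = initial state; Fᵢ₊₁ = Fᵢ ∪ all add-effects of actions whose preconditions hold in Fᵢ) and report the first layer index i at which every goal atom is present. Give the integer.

1

F0 = init (6 atoms)
F1 = F0 ∪ {at(c), at(d), at(f), ready(c), ready(f)}  (11 atoms)
goal ⊆ F1  ⇒  h_max = 1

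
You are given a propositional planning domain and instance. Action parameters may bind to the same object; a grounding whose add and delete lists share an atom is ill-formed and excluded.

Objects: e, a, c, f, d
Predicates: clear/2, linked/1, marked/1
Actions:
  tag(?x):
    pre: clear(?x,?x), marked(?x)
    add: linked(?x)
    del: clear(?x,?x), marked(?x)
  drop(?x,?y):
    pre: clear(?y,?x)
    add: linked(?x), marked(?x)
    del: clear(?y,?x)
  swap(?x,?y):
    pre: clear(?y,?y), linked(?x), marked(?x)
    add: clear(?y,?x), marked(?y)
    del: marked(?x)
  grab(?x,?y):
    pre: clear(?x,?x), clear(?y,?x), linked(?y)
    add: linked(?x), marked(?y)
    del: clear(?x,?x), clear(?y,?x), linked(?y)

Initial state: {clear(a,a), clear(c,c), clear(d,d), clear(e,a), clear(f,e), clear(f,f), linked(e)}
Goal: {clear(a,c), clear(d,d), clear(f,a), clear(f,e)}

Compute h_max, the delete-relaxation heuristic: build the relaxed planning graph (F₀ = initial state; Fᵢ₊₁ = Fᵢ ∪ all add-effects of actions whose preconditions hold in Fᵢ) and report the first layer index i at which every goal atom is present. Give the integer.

2

F0 = init (7 atoms)
F1 = F0 ∪ {linked(a), linked(c), linked(d), linked(f), marked(a), marked(c), marked(d), marked(e), marked(f)}  (16 atoms)
F2 = F1 ∪ {clear(a,c), clear(a,d), clear(a,e), clear(a,f), clear(c,a), clear(c,d), clear(c,e), clear(c,f), clear(d,a), clear(d,c), clear(d,e), clear(d,f), clear(f,a), clear(f,c), clear(f,d)}  (31 atoms)
goal ⊆ F2  ⇒  h_max = 2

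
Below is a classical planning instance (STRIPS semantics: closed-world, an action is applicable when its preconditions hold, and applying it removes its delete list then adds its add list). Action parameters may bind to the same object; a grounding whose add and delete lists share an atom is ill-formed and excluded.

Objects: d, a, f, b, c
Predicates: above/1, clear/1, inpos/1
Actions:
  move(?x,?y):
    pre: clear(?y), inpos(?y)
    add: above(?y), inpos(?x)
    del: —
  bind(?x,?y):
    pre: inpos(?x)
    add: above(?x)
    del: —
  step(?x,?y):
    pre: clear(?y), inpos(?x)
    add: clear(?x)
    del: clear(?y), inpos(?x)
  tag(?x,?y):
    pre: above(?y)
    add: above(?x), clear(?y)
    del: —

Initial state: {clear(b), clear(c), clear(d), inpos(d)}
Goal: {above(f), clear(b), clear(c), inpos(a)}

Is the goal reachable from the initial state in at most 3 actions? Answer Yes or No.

1. move(a,d)  →  {above(d), clear(b), clear(c), clear(d), inpos(a), inpos(d)}
2. tag(f,d)  →  {above(d), above(f), clear(b), clear(c), clear(d), inpos(a), inpos(d)}
optimal plan length = 2; 2 ≤ 3

Yes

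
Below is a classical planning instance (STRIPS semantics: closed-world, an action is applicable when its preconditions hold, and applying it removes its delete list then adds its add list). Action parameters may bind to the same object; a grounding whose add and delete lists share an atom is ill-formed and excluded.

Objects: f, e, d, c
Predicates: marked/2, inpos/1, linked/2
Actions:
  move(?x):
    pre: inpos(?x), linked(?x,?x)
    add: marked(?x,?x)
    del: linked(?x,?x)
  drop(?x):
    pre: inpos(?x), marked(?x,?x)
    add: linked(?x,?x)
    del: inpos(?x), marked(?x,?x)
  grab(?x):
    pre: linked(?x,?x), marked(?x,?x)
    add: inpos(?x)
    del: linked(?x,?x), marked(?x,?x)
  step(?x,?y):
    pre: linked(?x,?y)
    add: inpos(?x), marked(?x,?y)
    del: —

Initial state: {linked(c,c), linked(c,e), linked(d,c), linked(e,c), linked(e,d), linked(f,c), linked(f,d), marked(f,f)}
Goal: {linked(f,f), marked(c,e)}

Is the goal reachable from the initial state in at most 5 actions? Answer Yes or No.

Yes

1. step(f,d)  →  {inpos(f), linked(c,c), linked(c,e), linked(d,c), linked(e,c), linked(e,d), linked(f,c), linked(f,d), marked(f,d), marked(f,f)}
2. drop(f)  →  {linked(c,c), linked(c,e), linked(d,c), linked(e,c), linked(e,d), linked(f,c), linked(f,d), linked(f,f), marked(f,d)}
3. step(c,e)  →  {inpos(c), linked(c,c), linked(c,e), linked(d,c), linked(e,c), linked(e,d), linked(f,c), linked(f,d), linked(f,f), marked(c,e), marked(f,d)}
optimal plan length = 3; 3 ≤ 5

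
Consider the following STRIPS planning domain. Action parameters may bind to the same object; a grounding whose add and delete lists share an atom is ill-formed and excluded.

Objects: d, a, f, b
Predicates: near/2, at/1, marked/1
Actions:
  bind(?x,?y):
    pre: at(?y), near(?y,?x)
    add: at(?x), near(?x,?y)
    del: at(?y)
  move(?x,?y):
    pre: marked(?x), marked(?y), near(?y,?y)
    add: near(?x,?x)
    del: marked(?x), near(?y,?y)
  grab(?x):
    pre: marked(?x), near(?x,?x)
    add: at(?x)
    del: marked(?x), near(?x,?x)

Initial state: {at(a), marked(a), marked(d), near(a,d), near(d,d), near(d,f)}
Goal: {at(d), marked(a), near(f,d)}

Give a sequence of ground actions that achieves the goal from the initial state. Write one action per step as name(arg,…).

1. bind(d,a)  →  {at(d), marked(a), marked(d), near(a,d), near(d,a), near(d,d), near(d,f)}
2. bind(f,d)  →  {at(f), marked(a), marked(d), near(a,d), near(d,a), near(d,d), near(d,f), near(f,d)}
3. bind(d,f)  →  {at(d), marked(a), marked(d), near(a,d), near(d,a), near(d,d), near(d,f), near(f,d)}

bind(d,a); bind(f,d); bind(d,f)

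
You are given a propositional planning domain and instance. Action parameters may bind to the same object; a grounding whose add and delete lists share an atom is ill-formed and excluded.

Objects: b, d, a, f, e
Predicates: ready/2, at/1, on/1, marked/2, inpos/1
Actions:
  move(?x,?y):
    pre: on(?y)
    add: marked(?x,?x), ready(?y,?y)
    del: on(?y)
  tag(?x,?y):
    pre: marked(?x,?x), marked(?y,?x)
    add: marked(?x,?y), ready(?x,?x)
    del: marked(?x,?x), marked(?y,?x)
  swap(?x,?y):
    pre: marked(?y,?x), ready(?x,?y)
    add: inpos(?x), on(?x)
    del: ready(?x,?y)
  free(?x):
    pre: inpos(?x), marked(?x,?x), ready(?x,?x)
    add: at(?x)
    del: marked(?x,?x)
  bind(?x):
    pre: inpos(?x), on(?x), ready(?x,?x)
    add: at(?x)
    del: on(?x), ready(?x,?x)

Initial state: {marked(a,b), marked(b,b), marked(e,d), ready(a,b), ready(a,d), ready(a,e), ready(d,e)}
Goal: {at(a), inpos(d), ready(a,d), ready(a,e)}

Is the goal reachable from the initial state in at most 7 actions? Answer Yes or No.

Yes

1. tag(b,a)  →  {marked(b,a), marked(e,d), ready(a,b), ready(a,d), ready(a,e), ready(b,b), ready(d,e)}
2. swap(d,e)  →  {inpos(d), marked(b,a), marked(e,d), on(d), ready(a,b), ready(a,d), ready(a,e), ready(b,b)}
3. swap(a,b)  →  {inpos(a), inpos(d), marked(b,a), marked(e,d), on(a), on(d), ready(a,d), ready(a,e), ready(b,b)}
4. move(a,a)  →  {inpos(a), inpos(d), marked(a,a), marked(b,a), marked(e,d), on(d), ready(a,a), ready(a,d), ready(a,e), ready(b,b)}
5. free(a)  →  {at(a), inpos(a), inpos(d), marked(b,a), marked(e,d), on(d), ready(a,a), ready(a,d), ready(a,e), ready(b,b)}
optimal plan length = 5; 5 ≤ 7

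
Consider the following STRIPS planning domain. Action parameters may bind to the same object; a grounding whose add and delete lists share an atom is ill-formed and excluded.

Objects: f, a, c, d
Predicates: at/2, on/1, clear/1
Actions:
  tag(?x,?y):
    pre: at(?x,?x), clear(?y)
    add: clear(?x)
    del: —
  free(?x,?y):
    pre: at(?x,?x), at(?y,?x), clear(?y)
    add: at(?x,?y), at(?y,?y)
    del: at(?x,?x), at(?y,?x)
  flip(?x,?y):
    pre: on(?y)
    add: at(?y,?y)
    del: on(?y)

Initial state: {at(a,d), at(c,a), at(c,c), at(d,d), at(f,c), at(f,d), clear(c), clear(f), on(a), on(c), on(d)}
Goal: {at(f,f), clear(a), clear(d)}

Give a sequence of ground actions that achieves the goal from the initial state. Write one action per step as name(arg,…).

1. tag(d,f)  →  {at(a,d), at(c,a), at(c,c), at(d,d), at(f,c), at(f,d), clear(c), clear(d), clear(f), on(a), on(c), on(d)}
2. free(c,f)  →  {at(a,d), at(c,a), at(c,f), at(d,d), at(f,d), at(f,f), clear(c), clear(d), clear(f), on(a), on(c), on(d)}
3. flip(f,a)  →  {at(a,a), at(a,d), at(c,a), at(c,f), at(d,d), at(f,d), at(f,f), clear(c), clear(d), clear(f), on(c), on(d)}
4. tag(a,f)  →  {at(a,a), at(a,d), at(c,a), at(c,f), at(d,d), at(f,d), at(f,f), clear(a), clear(c), clear(d), clear(f), on(c), on(d)}

tag(d,f); free(c,f); flip(f,a); tag(a,f)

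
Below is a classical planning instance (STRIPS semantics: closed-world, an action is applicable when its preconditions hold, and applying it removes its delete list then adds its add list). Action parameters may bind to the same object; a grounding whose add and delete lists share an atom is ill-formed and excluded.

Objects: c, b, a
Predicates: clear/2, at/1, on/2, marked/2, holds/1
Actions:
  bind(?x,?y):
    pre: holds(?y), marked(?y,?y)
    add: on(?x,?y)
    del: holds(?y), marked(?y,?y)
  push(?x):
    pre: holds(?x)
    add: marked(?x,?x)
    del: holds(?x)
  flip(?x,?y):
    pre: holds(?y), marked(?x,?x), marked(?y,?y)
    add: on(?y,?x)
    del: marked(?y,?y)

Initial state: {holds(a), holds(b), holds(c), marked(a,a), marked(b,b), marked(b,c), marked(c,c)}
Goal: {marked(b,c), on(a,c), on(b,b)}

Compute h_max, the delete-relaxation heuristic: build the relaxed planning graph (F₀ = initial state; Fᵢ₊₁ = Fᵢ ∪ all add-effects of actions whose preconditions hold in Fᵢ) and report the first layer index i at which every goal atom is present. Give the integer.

1

F0 = init (7 atoms)
F1 = F0 ∪ {on(a,a), on(a,b), on(a,c), on(b,a), on(b,b), on(b,c), on(c,a), on(c,b), on(c,c)}  (16 atoms)
goal ⊆ F1  ⇒  h_max = 1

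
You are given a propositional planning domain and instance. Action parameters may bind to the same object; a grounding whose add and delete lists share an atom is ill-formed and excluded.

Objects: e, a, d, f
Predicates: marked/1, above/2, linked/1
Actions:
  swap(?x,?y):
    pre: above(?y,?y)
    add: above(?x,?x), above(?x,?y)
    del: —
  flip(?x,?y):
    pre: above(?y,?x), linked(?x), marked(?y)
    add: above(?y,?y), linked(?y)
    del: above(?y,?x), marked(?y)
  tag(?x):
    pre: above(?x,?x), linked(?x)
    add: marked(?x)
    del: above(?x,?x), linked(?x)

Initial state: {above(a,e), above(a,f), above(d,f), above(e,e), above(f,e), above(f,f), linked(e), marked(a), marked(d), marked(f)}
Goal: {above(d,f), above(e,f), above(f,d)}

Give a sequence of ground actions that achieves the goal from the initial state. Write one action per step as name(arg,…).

1. swap(e,f)  →  {above(a,e), above(a,f), above(d,f), above(e,e), above(e,f), above(f,e), above(f,f), linked(e), marked(a), marked(d), marked(f)}
2. swap(d,e)  →  {above(a,e), above(a,f), above(d,d), above(d,e), above(d,f), above(e,e), above(e,f), above(f,e), above(f,f), linked(e), marked(a), marked(d), marked(f)}
3. swap(f,d)  →  {above(a,e), above(a,f), above(d,d), above(d,e), above(d,f), above(e,e), above(e,f), above(f,d), above(f,e), above(f,f), linked(e), marked(a), marked(d), marked(f)}

swap(e,f); swap(d,e); swap(f,d)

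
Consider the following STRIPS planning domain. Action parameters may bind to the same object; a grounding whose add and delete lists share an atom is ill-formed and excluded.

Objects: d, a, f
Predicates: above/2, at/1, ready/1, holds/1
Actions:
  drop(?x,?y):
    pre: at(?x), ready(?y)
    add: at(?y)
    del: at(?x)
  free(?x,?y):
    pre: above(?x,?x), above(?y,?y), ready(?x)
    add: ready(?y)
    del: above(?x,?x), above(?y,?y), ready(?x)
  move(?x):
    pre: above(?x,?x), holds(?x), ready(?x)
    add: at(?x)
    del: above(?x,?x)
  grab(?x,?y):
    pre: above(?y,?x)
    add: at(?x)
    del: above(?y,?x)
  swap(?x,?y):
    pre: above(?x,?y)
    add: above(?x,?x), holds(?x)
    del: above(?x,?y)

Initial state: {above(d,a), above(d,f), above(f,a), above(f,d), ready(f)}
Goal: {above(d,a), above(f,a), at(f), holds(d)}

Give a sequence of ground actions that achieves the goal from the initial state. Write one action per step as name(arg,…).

grab(d,f); drop(d,f); swap(d,f)

1. grab(d,f)  →  {above(d,a), above(d,f), above(f,a), at(d), ready(f)}
2. drop(d,f)  →  {above(d,a), above(d,f), above(f,a), at(f), ready(f)}
3. swap(d,f)  →  {above(d,a), above(d,d), above(f,a), at(f), holds(d), ready(f)}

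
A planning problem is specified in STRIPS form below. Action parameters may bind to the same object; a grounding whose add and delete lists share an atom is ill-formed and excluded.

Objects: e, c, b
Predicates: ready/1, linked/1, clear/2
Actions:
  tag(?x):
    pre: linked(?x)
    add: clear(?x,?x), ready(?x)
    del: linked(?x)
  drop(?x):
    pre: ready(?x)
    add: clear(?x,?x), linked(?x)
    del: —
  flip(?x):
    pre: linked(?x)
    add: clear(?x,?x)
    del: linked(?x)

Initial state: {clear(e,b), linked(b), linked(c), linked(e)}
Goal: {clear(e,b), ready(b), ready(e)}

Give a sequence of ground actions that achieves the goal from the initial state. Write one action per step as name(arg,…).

1. tag(e)  →  {clear(e,b), clear(e,e), linked(b), linked(c), ready(e)}
2. tag(b)  →  {clear(b,b), clear(e,b), clear(e,e), linked(c), ready(b), ready(e)}

tag(e); tag(b)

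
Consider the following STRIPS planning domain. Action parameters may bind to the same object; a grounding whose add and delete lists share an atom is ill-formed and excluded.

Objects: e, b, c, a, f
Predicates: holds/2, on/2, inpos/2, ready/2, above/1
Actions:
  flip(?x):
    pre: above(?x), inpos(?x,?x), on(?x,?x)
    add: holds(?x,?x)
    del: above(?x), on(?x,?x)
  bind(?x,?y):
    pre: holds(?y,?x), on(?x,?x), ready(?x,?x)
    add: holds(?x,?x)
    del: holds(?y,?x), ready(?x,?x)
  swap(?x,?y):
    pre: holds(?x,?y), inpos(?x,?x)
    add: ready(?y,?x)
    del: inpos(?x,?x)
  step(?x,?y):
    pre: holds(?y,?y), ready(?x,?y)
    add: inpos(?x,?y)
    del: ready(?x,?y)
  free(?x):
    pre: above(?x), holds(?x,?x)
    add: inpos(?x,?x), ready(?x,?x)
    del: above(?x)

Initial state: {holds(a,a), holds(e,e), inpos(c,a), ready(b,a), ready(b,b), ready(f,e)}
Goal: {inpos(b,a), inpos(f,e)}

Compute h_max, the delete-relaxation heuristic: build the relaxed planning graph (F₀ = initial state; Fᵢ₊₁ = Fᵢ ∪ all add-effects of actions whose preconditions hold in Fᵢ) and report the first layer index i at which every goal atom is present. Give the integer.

F0 = init (6 atoms)
F1 = F0 ∪ {inpos(b,a), inpos(f,e)}  (8 atoms)
goal ⊆ F1  ⇒  h_max = 1

1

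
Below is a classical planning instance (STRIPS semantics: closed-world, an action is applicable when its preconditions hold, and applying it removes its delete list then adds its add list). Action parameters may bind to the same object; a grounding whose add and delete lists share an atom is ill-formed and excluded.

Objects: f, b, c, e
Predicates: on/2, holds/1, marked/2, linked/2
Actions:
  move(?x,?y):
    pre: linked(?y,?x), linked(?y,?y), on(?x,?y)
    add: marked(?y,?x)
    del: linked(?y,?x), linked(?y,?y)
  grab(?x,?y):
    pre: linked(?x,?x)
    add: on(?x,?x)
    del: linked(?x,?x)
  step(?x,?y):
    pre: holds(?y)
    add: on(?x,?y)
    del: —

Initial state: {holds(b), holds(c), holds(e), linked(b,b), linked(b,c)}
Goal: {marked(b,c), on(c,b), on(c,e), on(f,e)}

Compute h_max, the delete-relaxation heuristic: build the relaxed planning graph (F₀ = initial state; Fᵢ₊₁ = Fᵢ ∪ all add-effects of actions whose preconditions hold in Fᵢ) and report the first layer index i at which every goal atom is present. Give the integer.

2

F0 = init (5 atoms)
F1 = F0 ∪ {on(b,b), on(b,c), on(b,e), on(c,b), on(c,c), on(c,e), on(e,b), on(e,c), on(e,e), on(f,b), on(f,c), on(f,e)}  (17 atoms)
F2 = F1 ∪ {marked(b,b), marked(b,c)}  (19 atoms)
goal ⊆ F2  ⇒  h_max = 2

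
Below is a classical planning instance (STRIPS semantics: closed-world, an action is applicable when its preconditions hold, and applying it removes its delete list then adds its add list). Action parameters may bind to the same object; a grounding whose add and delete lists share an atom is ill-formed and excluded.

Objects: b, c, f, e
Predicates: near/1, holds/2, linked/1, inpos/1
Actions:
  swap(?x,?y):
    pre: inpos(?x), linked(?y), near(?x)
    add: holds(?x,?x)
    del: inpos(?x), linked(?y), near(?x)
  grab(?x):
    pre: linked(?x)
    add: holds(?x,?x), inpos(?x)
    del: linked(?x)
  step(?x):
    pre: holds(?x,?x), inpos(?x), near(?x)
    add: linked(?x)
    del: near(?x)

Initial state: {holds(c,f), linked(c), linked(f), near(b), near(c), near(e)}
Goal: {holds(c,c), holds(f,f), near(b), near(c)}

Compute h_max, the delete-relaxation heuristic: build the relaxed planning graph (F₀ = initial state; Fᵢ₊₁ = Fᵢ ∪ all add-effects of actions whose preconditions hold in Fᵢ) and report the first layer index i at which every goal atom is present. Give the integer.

F0 = init (6 atoms)
F1 = F0 ∪ {holds(c,c), holds(f,f), inpos(c), inpos(f)}  (10 atoms)
goal ⊆ F1  ⇒  h_max = 1

1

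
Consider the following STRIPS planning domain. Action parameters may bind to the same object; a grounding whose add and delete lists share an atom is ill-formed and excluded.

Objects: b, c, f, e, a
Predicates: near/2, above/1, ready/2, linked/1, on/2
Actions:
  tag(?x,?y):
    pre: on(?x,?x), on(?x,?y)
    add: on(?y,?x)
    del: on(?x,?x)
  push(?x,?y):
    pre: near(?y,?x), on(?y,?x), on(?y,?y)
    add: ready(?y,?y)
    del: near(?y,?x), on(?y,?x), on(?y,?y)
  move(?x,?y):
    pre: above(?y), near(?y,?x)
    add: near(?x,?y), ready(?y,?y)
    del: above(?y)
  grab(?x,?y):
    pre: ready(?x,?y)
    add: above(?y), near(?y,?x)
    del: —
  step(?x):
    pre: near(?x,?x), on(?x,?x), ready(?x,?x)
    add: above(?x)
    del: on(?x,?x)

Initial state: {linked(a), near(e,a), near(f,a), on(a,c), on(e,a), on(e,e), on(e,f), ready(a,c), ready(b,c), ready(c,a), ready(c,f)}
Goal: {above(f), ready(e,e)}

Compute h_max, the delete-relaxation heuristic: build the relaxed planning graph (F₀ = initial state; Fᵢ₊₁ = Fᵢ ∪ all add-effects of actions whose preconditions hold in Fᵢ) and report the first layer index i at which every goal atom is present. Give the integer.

F0 = init (11 atoms)
F1 = F0 ∪ {above(a), above(c), above(f), near(a,c), near(c,a), near(c,b), near(f,c), on(a,e), on(f,e), ready(e,e)}  (21 atoms)
goal ⊆ F1  ⇒  h_max = 1

1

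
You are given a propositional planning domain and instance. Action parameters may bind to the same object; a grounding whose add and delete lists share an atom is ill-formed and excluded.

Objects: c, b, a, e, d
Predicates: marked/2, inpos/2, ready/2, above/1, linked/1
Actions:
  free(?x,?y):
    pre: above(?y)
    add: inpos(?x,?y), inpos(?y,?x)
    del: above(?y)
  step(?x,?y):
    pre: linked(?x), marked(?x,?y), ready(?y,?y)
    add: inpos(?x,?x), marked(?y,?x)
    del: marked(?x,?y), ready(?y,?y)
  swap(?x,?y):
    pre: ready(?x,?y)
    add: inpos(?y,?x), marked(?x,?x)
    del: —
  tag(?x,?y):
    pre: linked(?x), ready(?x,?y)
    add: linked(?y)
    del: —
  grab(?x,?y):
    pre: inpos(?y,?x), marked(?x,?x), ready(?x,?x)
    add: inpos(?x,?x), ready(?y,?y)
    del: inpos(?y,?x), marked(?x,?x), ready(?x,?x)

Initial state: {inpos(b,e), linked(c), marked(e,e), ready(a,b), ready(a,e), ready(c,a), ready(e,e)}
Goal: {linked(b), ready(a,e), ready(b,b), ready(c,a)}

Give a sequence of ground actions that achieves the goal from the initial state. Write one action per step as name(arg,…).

1. tag(c,a)  →  {inpos(b,e), linked(a), linked(c), marked(e,e), ready(a,b), ready(a,e), ready(c,a), ready(e,e)}
2. tag(a,b)  →  {inpos(b,e), linked(a), linked(b), linked(c), marked(e,e), ready(a,b), ready(a,e), ready(c,a), ready(e,e)}
3. grab(e,b)  →  {inpos(e,e), linked(a), linked(b), linked(c), ready(a,b), ready(a,e), ready(b,b), ready(c,a)}

tag(c,a); tag(a,b); grab(e,b)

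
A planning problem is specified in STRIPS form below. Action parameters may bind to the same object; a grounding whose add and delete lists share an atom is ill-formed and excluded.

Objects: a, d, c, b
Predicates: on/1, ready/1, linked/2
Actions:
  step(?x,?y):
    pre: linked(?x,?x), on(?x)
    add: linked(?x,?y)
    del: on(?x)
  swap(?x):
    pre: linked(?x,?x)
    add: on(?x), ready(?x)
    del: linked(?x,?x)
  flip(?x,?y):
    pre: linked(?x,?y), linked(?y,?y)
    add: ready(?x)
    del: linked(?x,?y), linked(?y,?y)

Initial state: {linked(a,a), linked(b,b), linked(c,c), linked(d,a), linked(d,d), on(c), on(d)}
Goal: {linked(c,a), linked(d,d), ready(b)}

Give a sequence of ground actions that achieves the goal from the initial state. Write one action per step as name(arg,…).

1. step(c,a)  →  {linked(a,a), linked(b,b), linked(c,a), linked(c,c), linked(d,a), linked(d,d), on(d)}
2. swap(b)  →  {linked(a,a), linked(c,a), linked(c,c), linked(d,a), linked(d,d), on(b), on(d), ready(b)}

step(c,a); swap(b)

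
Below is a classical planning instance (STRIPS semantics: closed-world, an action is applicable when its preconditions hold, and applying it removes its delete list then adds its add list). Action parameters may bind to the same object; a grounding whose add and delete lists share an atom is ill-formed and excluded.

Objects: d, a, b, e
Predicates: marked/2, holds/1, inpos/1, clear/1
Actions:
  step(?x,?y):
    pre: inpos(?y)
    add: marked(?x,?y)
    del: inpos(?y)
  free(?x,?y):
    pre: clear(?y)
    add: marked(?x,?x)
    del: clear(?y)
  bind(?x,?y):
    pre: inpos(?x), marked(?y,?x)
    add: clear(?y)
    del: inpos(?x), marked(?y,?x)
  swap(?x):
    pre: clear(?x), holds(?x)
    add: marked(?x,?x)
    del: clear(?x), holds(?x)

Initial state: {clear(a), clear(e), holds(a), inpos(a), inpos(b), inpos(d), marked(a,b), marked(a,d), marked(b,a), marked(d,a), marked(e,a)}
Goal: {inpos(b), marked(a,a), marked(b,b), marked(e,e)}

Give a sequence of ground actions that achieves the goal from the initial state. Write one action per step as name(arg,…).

step(a,a); free(b,a); free(e,e)

1. step(a,a)  →  {clear(a), clear(e), holds(a), inpos(b), inpos(d), marked(a,a), marked(a,b), marked(a,d), marked(b,a), marked(d,a), marked(e,a)}
2. free(b,a)  →  {clear(e), holds(a), inpos(b), inpos(d), marked(a,a), marked(a,b), marked(a,d), marked(b,a), marked(b,b), marked(d,a), marked(e,a)}
3. free(e,e)  →  {holds(a), inpos(b), inpos(d), marked(a,a), marked(a,b), marked(a,d), marked(b,a), marked(b,b), marked(d,a), marked(e,a), marked(e,e)}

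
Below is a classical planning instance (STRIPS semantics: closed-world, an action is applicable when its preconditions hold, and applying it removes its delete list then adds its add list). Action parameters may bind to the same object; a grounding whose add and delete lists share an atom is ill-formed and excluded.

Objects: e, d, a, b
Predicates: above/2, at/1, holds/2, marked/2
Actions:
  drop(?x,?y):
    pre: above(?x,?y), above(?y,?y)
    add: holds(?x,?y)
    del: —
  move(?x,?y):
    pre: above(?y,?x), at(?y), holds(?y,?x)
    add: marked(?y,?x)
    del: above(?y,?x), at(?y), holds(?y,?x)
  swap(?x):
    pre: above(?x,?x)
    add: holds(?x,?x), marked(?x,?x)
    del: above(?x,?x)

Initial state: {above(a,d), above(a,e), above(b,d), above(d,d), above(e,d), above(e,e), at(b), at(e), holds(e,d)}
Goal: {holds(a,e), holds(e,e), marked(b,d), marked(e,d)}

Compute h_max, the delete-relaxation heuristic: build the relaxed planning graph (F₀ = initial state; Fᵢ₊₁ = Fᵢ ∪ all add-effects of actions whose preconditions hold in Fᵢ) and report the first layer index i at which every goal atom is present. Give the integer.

2

F0 = init (9 atoms)
F1 = F0 ∪ {holds(a,d), holds(a,e), holds(b,d), holds(d,d), holds(e,e), marked(d,d), marked(e,d), marked(e,e)}  (17 atoms)
F2 = F1 ∪ {marked(b,d)}  (18 atoms)
goal ⊆ F2  ⇒  h_max = 2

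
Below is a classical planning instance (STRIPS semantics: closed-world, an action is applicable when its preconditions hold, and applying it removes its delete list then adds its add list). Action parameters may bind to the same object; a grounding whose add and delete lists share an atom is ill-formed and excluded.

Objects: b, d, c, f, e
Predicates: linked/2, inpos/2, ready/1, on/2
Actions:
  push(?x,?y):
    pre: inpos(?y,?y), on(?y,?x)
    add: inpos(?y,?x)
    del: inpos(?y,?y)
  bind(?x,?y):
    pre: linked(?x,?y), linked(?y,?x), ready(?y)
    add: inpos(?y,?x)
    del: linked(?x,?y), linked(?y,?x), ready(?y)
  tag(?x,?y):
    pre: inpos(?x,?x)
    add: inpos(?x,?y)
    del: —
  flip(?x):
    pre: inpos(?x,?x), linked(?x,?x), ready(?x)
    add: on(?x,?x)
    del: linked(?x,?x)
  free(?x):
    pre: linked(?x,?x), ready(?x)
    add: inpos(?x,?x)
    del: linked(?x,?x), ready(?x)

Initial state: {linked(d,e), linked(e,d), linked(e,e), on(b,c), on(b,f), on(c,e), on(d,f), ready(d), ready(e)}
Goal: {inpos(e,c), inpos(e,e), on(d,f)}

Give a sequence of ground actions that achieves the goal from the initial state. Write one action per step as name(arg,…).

bind(e,e); tag(e,c)

1. bind(e,e)  →  {inpos(e,e), linked(d,e), linked(e,d), on(b,c), on(b,f), on(c,e), on(d,f), ready(d)}
2. tag(e,c)  →  {inpos(e,c), inpos(e,e), linked(d,e), linked(e,d), on(b,c), on(b,f), on(c,e), on(d,f), ready(d)}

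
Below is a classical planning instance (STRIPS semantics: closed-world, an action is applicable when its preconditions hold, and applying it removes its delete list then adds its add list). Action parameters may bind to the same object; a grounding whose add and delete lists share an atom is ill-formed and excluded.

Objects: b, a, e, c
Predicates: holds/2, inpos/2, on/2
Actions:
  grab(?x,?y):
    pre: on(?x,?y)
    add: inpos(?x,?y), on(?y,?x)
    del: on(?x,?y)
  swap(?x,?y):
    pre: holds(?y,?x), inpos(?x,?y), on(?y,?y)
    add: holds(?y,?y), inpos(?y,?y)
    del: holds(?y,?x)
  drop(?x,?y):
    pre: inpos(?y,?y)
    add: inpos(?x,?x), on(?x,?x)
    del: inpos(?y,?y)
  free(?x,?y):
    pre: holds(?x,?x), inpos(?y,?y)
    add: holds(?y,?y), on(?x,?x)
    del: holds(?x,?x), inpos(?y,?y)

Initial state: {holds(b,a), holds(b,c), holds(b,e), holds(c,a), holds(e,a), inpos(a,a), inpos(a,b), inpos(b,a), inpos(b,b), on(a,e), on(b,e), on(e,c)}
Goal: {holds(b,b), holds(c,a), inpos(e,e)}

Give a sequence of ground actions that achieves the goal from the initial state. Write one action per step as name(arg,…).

drop(b,a); swap(a,b); drop(e,b)

1. drop(b,a)  →  {holds(b,a), holds(b,c), holds(b,e), holds(c,a), holds(e,a), inpos(a,b), inpos(b,a), inpos(b,b), on(a,e), on(b,b), on(b,e), on(e,c)}
2. swap(a,b)  →  {holds(b,b), holds(b,c), holds(b,e), holds(c,a), holds(e,a), inpos(a,b), inpos(b,a), inpos(b,b), on(a,e), on(b,b), on(b,e), on(e,c)}
3. drop(e,b)  →  {holds(b,b), holds(b,c), holds(b,e), holds(c,a), holds(e,a), inpos(a,b), inpos(b,a), inpos(e,e), on(a,e), on(b,b), on(b,e), on(e,c), on(e,e)}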